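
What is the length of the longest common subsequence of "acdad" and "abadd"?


LCS of "acdad" and "abadd"
DP table:
           a    b    a    d    d
      0    0    0    0    0    0
  a   0    1    1    1    1    1
  c   0    1    1    1    1    1
  d   0    1    1    1    2    2
  a   0    1    1    2    2    2
  d   0    1    1    2    3    3
LCS length = dp[5][5] = 3

3


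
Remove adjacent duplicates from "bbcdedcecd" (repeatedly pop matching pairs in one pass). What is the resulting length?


Input: bbcdedcecd
Stack-based adjacent duplicate removal:
  Read 'b': push. Stack: b
  Read 'b': matches stack top 'b' => pop. Stack: (empty)
  Read 'c': push. Stack: c
  Read 'd': push. Stack: cd
  Read 'e': push. Stack: cde
  Read 'd': push. Stack: cded
  Read 'c': push. Stack: cdedc
  Read 'e': push. Stack: cdedce
  Read 'c': push. Stack: cdedcec
  Read 'd': push. Stack: cdedcecd
Final stack: "cdedcecd" (length 8)

8


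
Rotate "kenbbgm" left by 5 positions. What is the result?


Input: "kenbbgm", rotate left by 5
First 5 characters: "kenbb"
Remaining characters: "gm"
Concatenate remaining + first: "gm" + "kenbb" = "gmkenbb"

gmkenbb


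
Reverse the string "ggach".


Input: ggach
Reading characters right to left:
  Position 4: 'h'
  Position 3: 'c'
  Position 2: 'a'
  Position 1: 'g'
  Position 0: 'g'
Reversed: hcagg

hcagg


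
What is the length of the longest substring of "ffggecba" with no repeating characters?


Input: "ffggecba"
Sliding window (track last position of each char):
  Position 0 ('f'): window [0,0] length 1 -- new best
  Position 1 ('f'): repeat (last at 0), move window start to 1
  Position 1 ('f'): window [1,1] length 1
  Position 2 ('g'): window [1,2] length 2 -- new best
  Position 3 ('g'): repeat (last at 2), move window start to 3
  Position 3 ('g'): window [3,3] length 1
  Position 4 ('e'): window [3,4] length 2
  Position 5 ('c'): window [3,5] length 3 -- new best
  Position 6 ('b'): window [3,6] length 4 -- new best
  Position 7 ('a'): window [3,7] length 5 -- new best
Longest substring with no repeats: "gecba" with length 5

5


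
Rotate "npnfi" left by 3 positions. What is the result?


Input: "npnfi", rotate left by 3
First 3 characters: "npn"
Remaining characters: "fi"
Concatenate remaining + first: "fi" + "npn" = "finpn"

finpn


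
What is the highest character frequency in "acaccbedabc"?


Input: acaccbedabc
Character counts:
  'a': 3
  'b': 2
  'c': 4
  'd': 1
  'e': 1
Maximum frequency: 4

4


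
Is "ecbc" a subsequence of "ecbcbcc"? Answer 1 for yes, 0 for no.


Check if "ecbc" is a subsequence of "ecbcbcc"
Greedy scan:
  Position 0 ('e'): matches sub[0] = 'e'
  Position 1 ('c'): matches sub[1] = 'c'
  Position 2 ('b'): matches sub[2] = 'b'
  Position 3 ('c'): matches sub[3] = 'c'
  Position 4 ('b'): no match needed
  Position 5 ('c'): no match needed
  Position 6 ('c'): no match needed
All 4 characters matched => is a subsequence

1


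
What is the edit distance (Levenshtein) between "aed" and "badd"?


Computing edit distance: "aed" -> "badd"
DP table:
           b    a    d    d
      0    1    2    3    4
  a   1    1    1    2    3
  e   2    2    2    2    3
  d   3    3    3    2    2
Edit distance = dp[3][4] = 2

2


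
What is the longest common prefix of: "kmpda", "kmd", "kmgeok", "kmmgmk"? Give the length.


Words: kmpda, kmd, kmgeok, kmmgmk
  Position 0: all 'k' => match
  Position 1: all 'm' => match
  Position 2: ('p', 'd', 'g', 'm') => mismatch, stop
LCP = "km" (length 2)

2


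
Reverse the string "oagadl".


Input: oagadl
Reading characters right to left:
  Position 5: 'l'
  Position 4: 'd'
  Position 3: 'a'
  Position 2: 'g'
  Position 1: 'a'
  Position 0: 'o'
Reversed: ldagao

ldagao


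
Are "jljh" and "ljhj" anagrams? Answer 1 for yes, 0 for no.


Strings: "jljh", "ljhj"
Sorted first:  hjjl
Sorted second: hjjl
Sorted forms match => anagrams

1


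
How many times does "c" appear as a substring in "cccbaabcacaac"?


Searching for "c" in "cccbaabcacaac"
Scanning each position:
  Position 0: "c" => MATCH
  Position 1: "c" => MATCH
  Position 2: "c" => MATCH
  Position 3: "b" => no
  Position 4: "a" => no
  Position 5: "a" => no
  Position 6: "b" => no
  Position 7: "c" => MATCH
  Position 8: "a" => no
  Position 9: "c" => MATCH
  Position 10: "a" => no
  Position 11: "a" => no
  Position 12: "c" => MATCH
Total occurrences: 6

6


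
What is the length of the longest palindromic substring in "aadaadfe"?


Input: "aadaadfe"
Checking substrings for palindromes:
  [0:5] "aadaa" (len 5) => palindrome
  [2:6] "daad" (len 4) => palindrome
  [1:4] "ada" (len 3) => palindrome
  [0:2] "aa" (len 2) => palindrome
  [3:5] "aa" (len 2) => palindrome
Longest palindromic substring: "aadaa" with length 5

5


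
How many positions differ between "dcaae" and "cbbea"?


Comparing "dcaae" and "cbbea" position by position:
  Position 0: 'd' vs 'c' => DIFFER
  Position 1: 'c' vs 'b' => DIFFER
  Position 2: 'a' vs 'b' => DIFFER
  Position 3: 'a' vs 'e' => DIFFER
  Position 4: 'e' vs 'a' => DIFFER
Positions that differ: 5

5


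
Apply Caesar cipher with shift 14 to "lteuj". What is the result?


Caesar cipher: shift "lteuj" by 14
  'l' (pos 11) + 14 = pos 25 = 'z'
  't' (pos 19) + 14 = pos 7 = 'h'
  'e' (pos 4) + 14 = pos 18 = 's'
  'u' (pos 20) + 14 = pos 8 = 'i'
  'j' (pos 9) + 14 = pos 23 = 'x'
Result: zhsix

zhsix


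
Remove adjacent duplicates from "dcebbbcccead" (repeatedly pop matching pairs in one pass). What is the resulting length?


Input: dcebbbcccead
Stack-based adjacent duplicate removal:
  Read 'd': push. Stack: d
  Read 'c': push. Stack: dc
  Read 'e': push. Stack: dce
  Read 'b': push. Stack: dceb
  Read 'b': matches stack top 'b' => pop. Stack: dce
  Read 'b': push. Stack: dceb
  Read 'c': push. Stack: dcebc
  Read 'c': matches stack top 'c' => pop. Stack: dceb
  Read 'c': push. Stack: dcebc
  Read 'e': push. Stack: dcebce
  Read 'a': push. Stack: dcebcea
  Read 'd': push. Stack: dcebcead
Final stack: "dcebcead" (length 8)

8


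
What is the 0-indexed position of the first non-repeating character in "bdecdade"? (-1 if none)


Input: bdecdade
Character frequencies:
  'a': 1
  'b': 1
  'c': 1
  'd': 3
  'e': 2
Scanning left to right for freq == 1:
  Position 0 ('b'): unique! => answer = 0

0


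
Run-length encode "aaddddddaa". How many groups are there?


Input: aaddddddaa
Scanning for consecutive runs:
  Group 1: 'a' x 2 (positions 0-1)
  Group 2: 'd' x 6 (positions 2-7)
  Group 3: 'a' x 2 (positions 8-9)
Total groups: 3

3


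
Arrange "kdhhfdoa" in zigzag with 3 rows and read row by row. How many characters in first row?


Zigzag "kdhhfdoa" into 3 rows:
Placing characters:
  'k' => row 0
  'd' => row 1
  'h' => row 2
  'h' => row 1
  'f' => row 0
  'd' => row 1
  'o' => row 2
  'a' => row 1
Rows:
  Row 0: "kf"
  Row 1: "dhda"
  Row 2: "ho"
First row length: 2

2


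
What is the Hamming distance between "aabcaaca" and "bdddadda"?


Comparing "aabcaaca" and "bdddadda" position by position:
  Position 0: 'a' vs 'b' => differ
  Position 1: 'a' vs 'd' => differ
  Position 2: 'b' vs 'd' => differ
  Position 3: 'c' vs 'd' => differ
  Position 4: 'a' vs 'a' => same
  Position 5: 'a' vs 'd' => differ
  Position 6: 'c' vs 'd' => differ
  Position 7: 'a' vs 'a' => same
Total differences (Hamming distance): 6

6


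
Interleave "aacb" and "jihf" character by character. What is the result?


Interleaving "aacb" and "jihf":
  Position 0: 'a' from first, 'j' from second => "aj"
  Position 1: 'a' from first, 'i' from second => "ai"
  Position 2: 'c' from first, 'h' from second => "ch"
  Position 3: 'b' from first, 'f' from second => "bf"
Result: ajaichbf

ajaichbf


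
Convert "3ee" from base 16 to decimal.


Input: "3ee" in base 16
Positional expansion:
  Digit '3' (value 3) x 16^2 = 768
  Digit 'e' (value 14) x 16^1 = 224
  Digit 'e' (value 14) x 16^0 = 14
Sum = 1006

1006


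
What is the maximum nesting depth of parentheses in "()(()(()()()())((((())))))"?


Input: "()(()(()()()())((((())))))"
Tracking depth:
  Position 0 '(': depth becomes 1
  Position 1 ')': depth becomes 0
  Position 2 '(': depth becomes 1
  Position 3 '(': depth becomes 2
  Position 4 ')': depth becomes 1
  Position 5 '(': depth becomes 2
  Position 6 '(': depth becomes 3
  Position 7 ')': depth becomes 2
  Position 8 '(': depth becomes 3
  Position 9 ')': depth becomes 2
  Position 10 '(': depth becomes 3
  Position 11 ')': depth becomes 2
  Position 12 '(': depth becomes 3
  Position 13 ')': depth becomes 2
  Position 14 ')': depth becomes 1
  Position 15 '(': depth becomes 2
  Position 16 '(': depth becomes 3
  Position 17 '(': depth becomes 4
  Position 18 '(': depth becomes 5
  Position 19 '(': depth becomes 6
  Position 20 ')': depth becomes 5
  Position 21 ')': depth becomes 4
  Position 22 ')': depth becomes 3
  Position 23 ')': depth becomes 2
  Position 24 ')': depth becomes 1
  Position 25 ')': depth becomes 0
Maximum depth reached: 6

6


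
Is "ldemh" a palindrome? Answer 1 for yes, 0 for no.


Input: ldemh
Reversed: hmedl
  Compare pos 0 ('l') with pos 4 ('h'): MISMATCH
  Compare pos 1 ('d') with pos 3 ('m'): MISMATCH
Result: not a palindrome

0


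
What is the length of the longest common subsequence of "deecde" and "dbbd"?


LCS of "deecde" and "dbbd"
DP table:
           d    b    b    d
      0    0    0    0    0
  d   0    1    1    1    1
  e   0    1    1    1    1
  e   0    1    1    1    1
  c   0    1    1    1    1
  d   0    1    1    1    2
  e   0    1    1    1    2
LCS length = dp[6][4] = 2

2


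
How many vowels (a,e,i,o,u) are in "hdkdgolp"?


Input: hdkdgolp
Checking each character:
  'h' at position 0: consonant
  'd' at position 1: consonant
  'k' at position 2: consonant
  'd' at position 3: consonant
  'g' at position 4: consonant
  'o' at position 5: vowel (running total: 1)
  'l' at position 6: consonant
  'p' at position 7: consonant
Total vowels: 1

1


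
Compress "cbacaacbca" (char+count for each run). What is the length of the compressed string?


Input: cbacaacbca
Runs:
  'c' x 1 => "c1"
  'b' x 1 => "b1"
  'a' x 1 => "a1"
  'c' x 1 => "c1"
  'a' x 2 => "a2"
  'c' x 1 => "c1"
  'b' x 1 => "b1"
  'c' x 1 => "c1"
  'a' x 1 => "a1"
Compressed: "c1b1a1c1a2c1b1c1a1"
Compressed length: 18

18


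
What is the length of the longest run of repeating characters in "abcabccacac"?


Input: "abcabccacac"
Scanning for longest run:
  Position 1 ('b'): new char, reset run to 1
  Position 2 ('c'): new char, reset run to 1
  Position 3 ('a'): new char, reset run to 1
  Position 4 ('b'): new char, reset run to 1
  Position 5 ('c'): new char, reset run to 1
  Position 6 ('c'): continues run of 'c', length=2
  Position 7 ('a'): new char, reset run to 1
  Position 8 ('c'): new char, reset run to 1
  Position 9 ('a'): new char, reset run to 1
  Position 10 ('c'): new char, reset run to 1
Longest run: 'c' with length 2

2


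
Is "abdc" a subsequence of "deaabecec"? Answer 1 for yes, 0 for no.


Check if "abdc" is a subsequence of "deaabecec"
Greedy scan:
  Position 0 ('d'): no match needed
  Position 1 ('e'): no match needed
  Position 2 ('a'): matches sub[0] = 'a'
  Position 3 ('a'): no match needed
  Position 4 ('b'): matches sub[1] = 'b'
  Position 5 ('e'): no match needed
  Position 6 ('c'): no match needed
  Position 7 ('e'): no match needed
  Position 8 ('c'): no match needed
Only matched 2/4 characters => not a subsequence

0


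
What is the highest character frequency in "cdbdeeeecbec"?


Input: cdbdeeeecbec
Character counts:
  'b': 2
  'c': 3
  'd': 2
  'e': 5
Maximum frequency: 5

5


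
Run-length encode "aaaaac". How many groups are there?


Input: aaaaac
Scanning for consecutive runs:
  Group 1: 'a' x 5 (positions 0-4)
  Group 2: 'c' x 1 (positions 5-5)
Total groups: 2

2


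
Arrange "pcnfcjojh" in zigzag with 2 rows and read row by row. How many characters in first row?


Zigzag "pcnfcjojh" into 2 rows:
Placing characters:
  'p' => row 0
  'c' => row 1
  'n' => row 0
  'f' => row 1
  'c' => row 0
  'j' => row 1
  'o' => row 0
  'j' => row 1
  'h' => row 0
Rows:
  Row 0: "pncoh"
  Row 1: "cfjj"
First row length: 5

5


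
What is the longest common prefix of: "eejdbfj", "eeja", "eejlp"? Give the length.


Words: eejdbfj, eeja, eejlp
  Position 0: all 'e' => match
  Position 1: all 'e' => match
  Position 2: all 'j' => match
  Position 3: ('d', 'a', 'l') => mismatch, stop
LCP = "eej" (length 3)

3


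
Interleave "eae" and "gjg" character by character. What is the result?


Interleaving "eae" and "gjg":
  Position 0: 'e' from first, 'g' from second => "eg"
  Position 1: 'a' from first, 'j' from second => "aj"
  Position 2: 'e' from first, 'g' from second => "eg"
Result: egajeg

egajeg


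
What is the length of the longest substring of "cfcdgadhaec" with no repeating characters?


Input: "cfcdgadhaec"
Sliding window (track last position of each char):
  Position 0 ('c'): window [0,0] length 1 -- new best
  Position 1 ('f'): window [0,1] length 2 -- new best
  Position 2 ('c'): repeat (last at 0), move window start to 1
  Position 2 ('c'): window [1,2] length 2
  Position 3 ('d'): window [1,3] length 3 -- new best
  Position 4 ('g'): window [1,4] length 4 -- new best
  Position 5 ('a'): window [1,5] length 5 -- new best
  Position 6 ('d'): repeat (last at 3), move window start to 4
  Position 6 ('d'): window [4,6] length 3
  Position 7 ('h'): window [4,7] length 4
  Position 8 ('a'): repeat (last at 5), move window start to 6
  Position 8 ('a'): window [6,8] length 3
  Position 9 ('e'): window [6,9] length 4
  Position 10 ('c'): window [6,10] length 5
Longest substring with no repeats: "fcdga" with length 5

5


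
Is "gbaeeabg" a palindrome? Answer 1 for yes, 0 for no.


Input: gbaeeabg
Reversed: gbaeeabg
  Compare pos 0 ('g') with pos 7 ('g'): match
  Compare pos 1 ('b') with pos 6 ('b'): match
  Compare pos 2 ('a') with pos 5 ('a'): match
  Compare pos 3 ('e') with pos 4 ('e'): match
Result: palindrome

1


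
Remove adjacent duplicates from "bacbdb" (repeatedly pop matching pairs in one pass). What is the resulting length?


Input: bacbdb
Stack-based adjacent duplicate removal:
  Read 'b': push. Stack: b
  Read 'a': push. Stack: ba
  Read 'c': push. Stack: bac
  Read 'b': push. Stack: bacb
  Read 'd': push. Stack: bacbd
  Read 'b': push. Stack: bacbdb
Final stack: "bacbdb" (length 6)

6


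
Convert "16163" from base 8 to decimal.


Input: "16163" in base 8
Positional expansion:
  Digit '1' (value 1) x 8^4 = 4096
  Digit '6' (value 6) x 8^3 = 3072
  Digit '1' (value 1) x 8^2 = 64
  Digit '6' (value 6) x 8^1 = 48
  Digit '3' (value 3) x 8^0 = 3
Sum = 7283

7283


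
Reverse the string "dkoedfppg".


Input: dkoedfppg
Reading characters right to left:
  Position 8: 'g'
  Position 7: 'p'
  Position 6: 'p'
  Position 5: 'f'
  Position 4: 'd'
  Position 3: 'e'
  Position 2: 'o'
  Position 1: 'k'
  Position 0: 'd'
Reversed: gppfdeokd

gppfdeokd


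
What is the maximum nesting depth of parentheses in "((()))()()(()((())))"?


Input: "((()))()()(()((())))"
Tracking depth:
  Position 0 '(': depth becomes 1
  Position 1 '(': depth becomes 2
  Position 2 '(': depth becomes 3
  Position 3 ')': depth becomes 2
  Position 4 ')': depth becomes 1
  Position 5 ')': depth becomes 0
  Position 6 '(': depth becomes 1
  Position 7 ')': depth becomes 0
  Position 8 '(': depth becomes 1
  Position 9 ')': depth becomes 0
  Position 10 '(': depth becomes 1
  Position 11 '(': depth becomes 2
  Position 12 ')': depth becomes 1
  Position 13 '(': depth becomes 2
  Position 14 '(': depth becomes 3
  Position 15 '(': depth becomes 4
  Position 16 ')': depth becomes 3
  Position 17 ')': depth becomes 2
  Position 18 ')': depth becomes 1
  Position 19 ')': depth becomes 0
Maximum depth reached: 4

4


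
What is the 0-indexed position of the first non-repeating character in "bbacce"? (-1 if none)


Input: bbacce
Character frequencies:
  'a': 1
  'b': 2
  'c': 2
  'e': 1
Scanning left to right for freq == 1:
  Position 0 ('b'): freq=2, skip
  Position 1 ('b'): freq=2, skip
  Position 2 ('a'): unique! => answer = 2

2


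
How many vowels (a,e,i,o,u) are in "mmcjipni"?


Input: mmcjipni
Checking each character:
  'm' at position 0: consonant
  'm' at position 1: consonant
  'c' at position 2: consonant
  'j' at position 3: consonant
  'i' at position 4: vowel (running total: 1)
  'p' at position 5: consonant
  'n' at position 6: consonant
  'i' at position 7: vowel (running total: 2)
Total vowels: 2

2


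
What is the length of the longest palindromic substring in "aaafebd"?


Input: "aaafebd"
Checking substrings for palindromes:
  [0:3] "aaa" (len 3) => palindrome
  [0:2] "aa" (len 2) => palindrome
  [1:3] "aa" (len 2) => palindrome
Longest palindromic substring: "aaa" with length 3

3


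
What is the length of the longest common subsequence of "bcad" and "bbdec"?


LCS of "bcad" and "bbdec"
DP table:
           b    b    d    e    c
      0    0    0    0    0    0
  b   0    1    1    1    1    1
  c   0    1    1    1    1    2
  a   0    1    1    1    1    2
  d   0    1    1    2    2    2
LCS length = dp[4][5] = 2

2


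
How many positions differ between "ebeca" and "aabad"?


Comparing "ebeca" and "aabad" position by position:
  Position 0: 'e' vs 'a' => DIFFER
  Position 1: 'b' vs 'a' => DIFFER
  Position 2: 'e' vs 'b' => DIFFER
  Position 3: 'c' vs 'a' => DIFFER
  Position 4: 'a' vs 'd' => DIFFER
Positions that differ: 5

5


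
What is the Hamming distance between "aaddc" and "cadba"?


Comparing "aaddc" and "cadba" position by position:
  Position 0: 'a' vs 'c' => differ
  Position 1: 'a' vs 'a' => same
  Position 2: 'd' vs 'd' => same
  Position 3: 'd' vs 'b' => differ
  Position 4: 'c' vs 'a' => differ
Total differences (Hamming distance): 3

3


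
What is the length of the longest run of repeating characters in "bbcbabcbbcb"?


Input: "bbcbabcbbcb"
Scanning for longest run:
  Position 1 ('b'): continues run of 'b', length=2
  Position 2 ('c'): new char, reset run to 1
  Position 3 ('b'): new char, reset run to 1
  Position 4 ('a'): new char, reset run to 1
  Position 5 ('b'): new char, reset run to 1
  Position 6 ('c'): new char, reset run to 1
  Position 7 ('b'): new char, reset run to 1
  Position 8 ('b'): continues run of 'b', length=2
  Position 9 ('c'): new char, reset run to 1
  Position 10 ('b'): new char, reset run to 1
Longest run: 'b' with length 2

2


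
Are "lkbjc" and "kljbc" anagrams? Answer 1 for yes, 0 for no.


Strings: "lkbjc", "kljbc"
Sorted first:  bcjkl
Sorted second: bcjkl
Sorted forms match => anagrams

1


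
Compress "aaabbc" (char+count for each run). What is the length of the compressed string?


Input: aaabbc
Runs:
  'a' x 3 => "a3"
  'b' x 2 => "b2"
  'c' x 1 => "c1"
Compressed: "a3b2c1"
Compressed length: 6

6


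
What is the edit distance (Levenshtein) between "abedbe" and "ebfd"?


Computing edit distance: "abedbe" -> "ebfd"
DP table:
           e    b    f    d
      0    1    2    3    4
  a   1    1    2    3    4
  b   2    2    1    2    3
  e   3    2    2    2    3
  d   4    3    3    3    2
  b   5    4    3    4    3
  e   6    5    4    4    4
Edit distance = dp[6][4] = 4

4


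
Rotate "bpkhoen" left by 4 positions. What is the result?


Input: "bpkhoen", rotate left by 4
First 4 characters: "bpkh"
Remaining characters: "oen"
Concatenate remaining + first: "oen" + "bpkh" = "oenbpkh"

oenbpkh


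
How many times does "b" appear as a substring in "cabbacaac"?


Searching for "b" in "cabbacaac"
Scanning each position:
  Position 0: "c" => no
  Position 1: "a" => no
  Position 2: "b" => MATCH
  Position 3: "b" => MATCH
  Position 4: "a" => no
  Position 5: "c" => no
  Position 6: "a" => no
  Position 7: "a" => no
  Position 8: "c" => no
Total occurrences: 2

2


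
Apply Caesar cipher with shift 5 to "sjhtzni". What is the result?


Caesar cipher: shift "sjhtzni" by 5
  's' (pos 18) + 5 = pos 23 = 'x'
  'j' (pos 9) + 5 = pos 14 = 'o'
  'h' (pos 7) + 5 = pos 12 = 'm'
  't' (pos 19) + 5 = pos 24 = 'y'
  'z' (pos 25) + 5 = pos 4 = 'e'
  'n' (pos 13) + 5 = pos 18 = 's'
  'i' (pos 8) + 5 = pos 13 = 'n'
Result: xomyesn

xomyesn


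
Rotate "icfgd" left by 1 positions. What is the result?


Input: "icfgd", rotate left by 1
First 1 characters: "i"
Remaining characters: "cfgd"
Concatenate remaining + first: "cfgd" + "i" = "cfgdi"

cfgdi


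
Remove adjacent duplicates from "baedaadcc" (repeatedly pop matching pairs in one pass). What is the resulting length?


Input: baedaadcc
Stack-based adjacent duplicate removal:
  Read 'b': push. Stack: b
  Read 'a': push. Stack: ba
  Read 'e': push. Stack: bae
  Read 'd': push. Stack: baed
  Read 'a': push. Stack: baeda
  Read 'a': matches stack top 'a' => pop. Stack: baed
  Read 'd': matches stack top 'd' => pop. Stack: bae
  Read 'c': push. Stack: baec
  Read 'c': matches stack top 'c' => pop. Stack: bae
Final stack: "bae" (length 3)

3


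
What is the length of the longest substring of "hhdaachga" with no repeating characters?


Input: "hhdaachga"
Sliding window (track last position of each char):
  Position 0 ('h'): window [0,0] length 1 -- new best
  Position 1 ('h'): repeat (last at 0), move window start to 1
  Position 1 ('h'): window [1,1] length 1
  Position 2 ('d'): window [1,2] length 2 -- new best
  Position 3 ('a'): window [1,3] length 3 -- new best
  Position 4 ('a'): repeat (last at 3), move window start to 4
  Position 4 ('a'): window [4,4] length 1
  Position 5 ('c'): window [4,5] length 2
  Position 6 ('h'): window [4,6] length 3
  Position 7 ('g'): window [4,7] length 4 -- new best
  Position 8 ('a'): repeat (last at 4), move window start to 5
  Position 8 ('a'): window [5,8] length 4
Longest substring with no repeats: "achg" with length 4

4


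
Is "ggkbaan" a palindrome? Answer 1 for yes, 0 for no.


Input: ggkbaan
Reversed: naabkgg
  Compare pos 0 ('g') with pos 6 ('n'): MISMATCH
  Compare pos 1 ('g') with pos 5 ('a'): MISMATCH
  Compare pos 2 ('k') with pos 4 ('a'): MISMATCH
Result: not a palindrome

0


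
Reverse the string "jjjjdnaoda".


Input: jjjjdnaoda
Reading characters right to left:
  Position 9: 'a'
  Position 8: 'd'
  Position 7: 'o'
  Position 6: 'a'
  Position 5: 'n'
  Position 4: 'd'
  Position 3: 'j'
  Position 2: 'j'
  Position 1: 'j'
  Position 0: 'j'
Reversed: adoandjjjj

adoandjjjj


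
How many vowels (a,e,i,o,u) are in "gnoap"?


Input: gnoap
Checking each character:
  'g' at position 0: consonant
  'n' at position 1: consonant
  'o' at position 2: vowel (running total: 1)
  'a' at position 3: vowel (running total: 2)
  'p' at position 4: consonant
Total vowels: 2

2


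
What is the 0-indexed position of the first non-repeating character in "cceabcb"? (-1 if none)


Input: cceabcb
Character frequencies:
  'a': 1
  'b': 2
  'c': 3
  'e': 1
Scanning left to right for freq == 1:
  Position 0 ('c'): freq=3, skip
  Position 1 ('c'): freq=3, skip
  Position 2 ('e'): unique! => answer = 2

2


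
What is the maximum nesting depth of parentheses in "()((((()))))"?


Input: "()((((()))))"
Tracking depth:
  Position 0 '(': depth becomes 1
  Position 1 ')': depth becomes 0
  Position 2 '(': depth becomes 1
  Position 3 '(': depth becomes 2
  Position 4 '(': depth becomes 3
  Position 5 '(': depth becomes 4
  Position 6 '(': depth becomes 5
  Position 7 ')': depth becomes 4
  Position 8 ')': depth becomes 3
  Position 9 ')': depth becomes 2
  Position 10 ')': depth becomes 1
  Position 11 ')': depth becomes 0
Maximum depth reached: 5

5


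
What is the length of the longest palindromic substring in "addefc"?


Input: "addefc"
Checking substrings for palindromes:
  [1:3] "dd" (len 2) => palindrome
Longest palindromic substring: "dd" with length 2

2


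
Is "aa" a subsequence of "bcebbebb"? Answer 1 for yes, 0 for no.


Check if "aa" is a subsequence of "bcebbebb"
Greedy scan:
  Position 0 ('b'): no match needed
  Position 1 ('c'): no match needed
  Position 2 ('e'): no match needed
  Position 3 ('b'): no match needed
  Position 4 ('b'): no match needed
  Position 5 ('e'): no match needed
  Position 6 ('b'): no match needed
  Position 7 ('b'): no match needed
Only matched 0/2 characters => not a subsequence

0


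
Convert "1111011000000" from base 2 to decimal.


Input: "1111011000000" in base 2
Positional expansion:
  Digit '1' (value 1) x 2^12 = 4096
  Digit '1' (value 1) x 2^11 = 2048
  Digit '1' (value 1) x 2^10 = 1024
  Digit '1' (value 1) x 2^9 = 512
  Digit '0' (value 0) x 2^8 = 0
  Digit '1' (value 1) x 2^7 = 128
  Digit '1' (value 1) x 2^6 = 64
  Digit '0' (value 0) x 2^5 = 0
  Digit '0' (value 0) x 2^4 = 0
  Digit '0' (value 0) x 2^3 = 0
  Digit '0' (value 0) x 2^2 = 0
  Digit '0' (value 0) x 2^1 = 0
  Digit '0' (value 0) x 2^0 = 0
Sum = 7872

7872


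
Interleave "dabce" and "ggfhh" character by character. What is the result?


Interleaving "dabce" and "ggfhh":
  Position 0: 'd' from first, 'g' from second => "dg"
  Position 1: 'a' from first, 'g' from second => "ag"
  Position 2: 'b' from first, 'f' from second => "bf"
  Position 3: 'c' from first, 'h' from second => "ch"
  Position 4: 'e' from first, 'h' from second => "eh"
Result: dgagbfcheh

dgagbfcheh


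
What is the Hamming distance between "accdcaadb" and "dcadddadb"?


Comparing "accdcaadb" and "dcadddadb" position by position:
  Position 0: 'a' vs 'd' => differ
  Position 1: 'c' vs 'c' => same
  Position 2: 'c' vs 'a' => differ
  Position 3: 'd' vs 'd' => same
  Position 4: 'c' vs 'd' => differ
  Position 5: 'a' vs 'd' => differ
  Position 6: 'a' vs 'a' => same
  Position 7: 'd' vs 'd' => same
  Position 8: 'b' vs 'b' => same
Total differences (Hamming distance): 4

4


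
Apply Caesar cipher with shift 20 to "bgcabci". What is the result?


Caesar cipher: shift "bgcabci" by 20
  'b' (pos 1) + 20 = pos 21 = 'v'
  'g' (pos 6) + 20 = pos 0 = 'a'
  'c' (pos 2) + 20 = pos 22 = 'w'
  'a' (pos 0) + 20 = pos 20 = 'u'
  'b' (pos 1) + 20 = pos 21 = 'v'
  'c' (pos 2) + 20 = pos 22 = 'w'
  'i' (pos 8) + 20 = pos 2 = 'c'
Result: vawuvwc

vawuvwc


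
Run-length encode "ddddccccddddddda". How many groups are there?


Input: ddddccccddddddda
Scanning for consecutive runs:
  Group 1: 'd' x 4 (positions 0-3)
  Group 2: 'c' x 4 (positions 4-7)
  Group 3: 'd' x 7 (positions 8-14)
  Group 4: 'a' x 1 (positions 15-15)
Total groups: 4

4


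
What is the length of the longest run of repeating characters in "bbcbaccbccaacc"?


Input: "bbcbaccbccaacc"
Scanning for longest run:
  Position 1 ('b'): continues run of 'b', length=2
  Position 2 ('c'): new char, reset run to 1
  Position 3 ('b'): new char, reset run to 1
  Position 4 ('a'): new char, reset run to 1
  Position 5 ('c'): new char, reset run to 1
  Position 6 ('c'): continues run of 'c', length=2
  Position 7 ('b'): new char, reset run to 1
  Position 8 ('c'): new char, reset run to 1
  Position 9 ('c'): continues run of 'c', length=2
  Position 10 ('a'): new char, reset run to 1
  Position 11 ('a'): continues run of 'a', length=2
  Position 12 ('c'): new char, reset run to 1
  Position 13 ('c'): continues run of 'c', length=2
Longest run: 'b' with length 2

2


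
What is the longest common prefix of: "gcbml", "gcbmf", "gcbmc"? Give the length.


Words: gcbml, gcbmf, gcbmc
  Position 0: all 'g' => match
  Position 1: all 'c' => match
  Position 2: all 'b' => match
  Position 3: all 'm' => match
  Position 4: ('l', 'f', 'c') => mismatch, stop
LCP = "gcbm" (length 4)

4


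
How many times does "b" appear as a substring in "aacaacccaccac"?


Searching for "b" in "aacaacccaccac"
Scanning each position:
  Position 0: "a" => no
  Position 1: "a" => no
  Position 2: "c" => no
  Position 3: "a" => no
  Position 4: "a" => no
  Position 5: "c" => no
  Position 6: "c" => no
  Position 7: "c" => no
  Position 8: "a" => no
  Position 9: "c" => no
  Position 10: "c" => no
  Position 11: "a" => no
  Position 12: "c" => no
Total occurrences: 0

0


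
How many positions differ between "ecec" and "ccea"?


Comparing "ecec" and "ccea" position by position:
  Position 0: 'e' vs 'c' => DIFFER
  Position 1: 'c' vs 'c' => same
  Position 2: 'e' vs 'e' => same
  Position 3: 'c' vs 'a' => DIFFER
Positions that differ: 2

2


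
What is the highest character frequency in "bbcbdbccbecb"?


Input: bbcbdbccbecb
Character counts:
  'b': 6
  'c': 4
  'd': 1
  'e': 1
Maximum frequency: 6

6


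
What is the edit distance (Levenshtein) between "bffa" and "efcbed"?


Computing edit distance: "bffa" -> "efcbed"
DP table:
           e    f    c    b    e    d
      0    1    2    3    4    5    6
  b   1    1    2    3    3    4    5
  f   2    2    1    2    3    4    5
  f   3    3    2    2    3    4    5
  a   4    4    3    3    3    4    5
Edit distance = dp[4][6] = 5

5


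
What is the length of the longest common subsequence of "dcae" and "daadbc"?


LCS of "dcae" and "daadbc"
DP table:
           d    a    a    d    b    c
      0    0    0    0    0    0    0
  d   0    1    1    1    1    1    1
  c   0    1    1    1    1    1    2
  a   0    1    2    2    2    2    2
  e   0    1    2    2    2    2    2
LCS length = dp[4][6] = 2

2


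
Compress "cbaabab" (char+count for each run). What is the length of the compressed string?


Input: cbaabab
Runs:
  'c' x 1 => "c1"
  'b' x 1 => "b1"
  'a' x 2 => "a2"
  'b' x 1 => "b1"
  'a' x 1 => "a1"
  'b' x 1 => "b1"
Compressed: "c1b1a2b1a1b1"
Compressed length: 12

12


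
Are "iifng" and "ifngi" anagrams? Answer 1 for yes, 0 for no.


Strings: "iifng", "ifngi"
Sorted first:  fgiin
Sorted second: fgiin
Sorted forms match => anagrams

1


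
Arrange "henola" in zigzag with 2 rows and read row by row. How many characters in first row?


Zigzag "henola" into 2 rows:
Placing characters:
  'h' => row 0
  'e' => row 1
  'n' => row 0
  'o' => row 1
  'l' => row 0
  'a' => row 1
Rows:
  Row 0: "hnl"
  Row 1: "eoa"
First row length: 3

3


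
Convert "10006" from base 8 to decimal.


Input: "10006" in base 8
Positional expansion:
  Digit '1' (value 1) x 8^4 = 4096
  Digit '0' (value 0) x 8^3 = 0
  Digit '0' (value 0) x 8^2 = 0
  Digit '0' (value 0) x 8^1 = 0
  Digit '6' (value 6) x 8^0 = 6
Sum = 4102

4102


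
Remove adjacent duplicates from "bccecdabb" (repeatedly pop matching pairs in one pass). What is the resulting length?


Input: bccecdabb
Stack-based adjacent duplicate removal:
  Read 'b': push. Stack: b
  Read 'c': push. Stack: bc
  Read 'c': matches stack top 'c' => pop. Stack: b
  Read 'e': push. Stack: be
  Read 'c': push. Stack: bec
  Read 'd': push. Stack: becd
  Read 'a': push. Stack: becda
  Read 'b': push. Stack: becdab
  Read 'b': matches stack top 'b' => pop. Stack: becda
Final stack: "becda" (length 5)

5


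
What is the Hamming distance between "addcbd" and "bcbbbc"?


Comparing "addcbd" and "bcbbbc" position by position:
  Position 0: 'a' vs 'b' => differ
  Position 1: 'd' vs 'c' => differ
  Position 2: 'd' vs 'b' => differ
  Position 3: 'c' vs 'b' => differ
  Position 4: 'b' vs 'b' => same
  Position 5: 'd' vs 'c' => differ
Total differences (Hamming distance): 5

5


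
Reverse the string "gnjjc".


Input: gnjjc
Reading characters right to left:
  Position 4: 'c'
  Position 3: 'j'
  Position 2: 'j'
  Position 1: 'n'
  Position 0: 'g'
Reversed: cjjng

cjjng


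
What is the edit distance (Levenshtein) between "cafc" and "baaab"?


Computing edit distance: "cafc" -> "baaab"
DP table:
           b    a    a    a    b
      0    1    2    3    4    5
  c   1    1    2    3    4    5
  a   2    2    1    2    3    4
  f   3    3    2    2    3    4
  c   4    4    3    3    3    4
Edit distance = dp[4][5] = 4

4


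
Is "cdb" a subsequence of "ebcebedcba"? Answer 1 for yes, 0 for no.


Check if "cdb" is a subsequence of "ebcebedcba"
Greedy scan:
  Position 0 ('e'): no match needed
  Position 1 ('b'): no match needed
  Position 2 ('c'): matches sub[0] = 'c'
  Position 3 ('e'): no match needed
  Position 4 ('b'): no match needed
  Position 5 ('e'): no match needed
  Position 6 ('d'): matches sub[1] = 'd'
  Position 7 ('c'): no match needed
  Position 8 ('b'): matches sub[2] = 'b'
  Position 9 ('a'): no match needed
All 3 characters matched => is a subsequence

1


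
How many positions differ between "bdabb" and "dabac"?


Comparing "bdabb" and "dabac" position by position:
  Position 0: 'b' vs 'd' => DIFFER
  Position 1: 'd' vs 'a' => DIFFER
  Position 2: 'a' vs 'b' => DIFFER
  Position 3: 'b' vs 'a' => DIFFER
  Position 4: 'b' vs 'c' => DIFFER
Positions that differ: 5

5


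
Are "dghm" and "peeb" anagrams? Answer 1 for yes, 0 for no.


Strings: "dghm", "peeb"
Sorted first:  dghm
Sorted second: beep
Differ at position 0: 'd' vs 'b' => not anagrams

0


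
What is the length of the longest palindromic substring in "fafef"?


Input: "fafef"
Checking substrings for palindromes:
  [0:3] "faf" (len 3) => palindrome
  [2:5] "fef" (len 3) => palindrome
Longest palindromic substring: "faf" with length 3

3


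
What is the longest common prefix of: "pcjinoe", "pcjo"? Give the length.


Words: pcjinoe, pcjo
  Position 0: all 'p' => match
  Position 1: all 'c' => match
  Position 2: all 'j' => match
  Position 3: ('i', 'o') => mismatch, stop
LCP = "pcj" (length 3)

3


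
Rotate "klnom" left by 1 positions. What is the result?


Input: "klnom", rotate left by 1
First 1 characters: "k"
Remaining characters: "lnom"
Concatenate remaining + first: "lnom" + "k" = "lnomk"

lnomk


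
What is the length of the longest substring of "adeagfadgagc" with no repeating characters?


Input: "adeagfadgagc"
Sliding window (track last position of each char):
  Position 0 ('a'): window [0,0] length 1 -- new best
  Position 1 ('d'): window [0,1] length 2 -- new best
  Position 2 ('e'): window [0,2] length 3 -- new best
  Position 3 ('a'): repeat (last at 0), move window start to 1
  Position 3 ('a'): window [1,3] length 3
  Position 4 ('g'): window [1,4] length 4 -- new best
  Position 5 ('f'): window [1,5] length 5 -- new best
  Position 6 ('a'): repeat (last at 3), move window start to 4
  Position 6 ('a'): window [4,6] length 3
  Position 7 ('d'): window [4,7] length 4
  Position 8 ('g'): repeat (last at 4), move window start to 5
  Position 8 ('g'): window [5,8] length 4
  Position 9 ('a'): repeat (last at 6), move window start to 7
  Position 9 ('a'): window [7,9] length 3
  Position 10 ('g'): repeat (last at 8), move window start to 9
  Position 10 ('g'): window [9,10] length 2
  Position 11 ('c'): window [9,11] length 3
Longest substring with no repeats: "deagf" with length 5

5


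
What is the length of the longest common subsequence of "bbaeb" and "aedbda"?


LCS of "bbaeb" and "aedbda"
DP table:
           a    e    d    b    d    a
      0    0    0    0    0    0    0
  b   0    0    0    0    1    1    1
  b   0    0    0    0    1    1    1
  a   0    1    1    1    1    1    2
  e   0    1    2    2    2    2    2
  b   0    1    2    2    3    3    3
LCS length = dp[5][6] = 3

3


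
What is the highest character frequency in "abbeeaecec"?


Input: abbeeaecec
Character counts:
  'a': 2
  'b': 2
  'c': 2
  'e': 4
Maximum frequency: 4

4


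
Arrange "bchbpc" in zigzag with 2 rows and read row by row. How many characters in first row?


Zigzag "bchbpc" into 2 rows:
Placing characters:
  'b' => row 0
  'c' => row 1
  'h' => row 0
  'b' => row 1
  'p' => row 0
  'c' => row 1
Rows:
  Row 0: "bhp"
  Row 1: "cbc"
First row length: 3

3


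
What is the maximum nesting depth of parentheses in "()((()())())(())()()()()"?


Input: "()((()())())(())()()()()"
Tracking depth:
  Position 0 '(': depth becomes 1
  Position 1 ')': depth becomes 0
  Position 2 '(': depth becomes 1
  Position 3 '(': depth becomes 2
  Position 4 '(': depth becomes 3
  Position 5 ')': depth becomes 2
  Position 6 '(': depth becomes 3
  Position 7 ')': depth becomes 2
  Position 8 ')': depth becomes 1
  Position 9 '(': depth becomes 2
  Position 10 ')': depth becomes 1
  Position 11 ')': depth becomes 0
  Position 12 '(': depth becomes 1
  Position 13 '(': depth becomes 2
  Position 14 ')': depth becomes 1
  Position 15 ')': depth becomes 0
  Position 16 '(': depth becomes 1
  Position 17 ')': depth becomes 0
  Position 18 '(': depth becomes 1
  Position 19 ')': depth becomes 0
  Position 20 '(': depth becomes 1
  Position 21 ')': depth becomes 0
  Position 22 '(': depth becomes 1
  Position 23 ')': depth becomes 0
Maximum depth reached: 3

3


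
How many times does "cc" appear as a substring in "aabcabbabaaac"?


Searching for "cc" in "aabcabbabaaac"
Scanning each position:
  Position 0: "aa" => no
  Position 1: "ab" => no
  Position 2: "bc" => no
  Position 3: "ca" => no
  Position 4: "ab" => no
  Position 5: "bb" => no
  Position 6: "ba" => no
  Position 7: "ab" => no
  Position 8: "ba" => no
  Position 9: "aa" => no
  Position 10: "aa" => no
  Position 11: "ac" => no
Total occurrences: 0

0


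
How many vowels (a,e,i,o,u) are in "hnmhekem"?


Input: hnmhekem
Checking each character:
  'h' at position 0: consonant
  'n' at position 1: consonant
  'm' at position 2: consonant
  'h' at position 3: consonant
  'e' at position 4: vowel (running total: 1)
  'k' at position 5: consonant
  'e' at position 6: vowel (running total: 2)
  'm' at position 7: consonant
Total vowels: 2

2


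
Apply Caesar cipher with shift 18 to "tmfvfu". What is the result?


Caesar cipher: shift "tmfvfu" by 18
  't' (pos 19) + 18 = pos 11 = 'l'
  'm' (pos 12) + 18 = pos 4 = 'e'
  'f' (pos 5) + 18 = pos 23 = 'x'
  'v' (pos 21) + 18 = pos 13 = 'n'
  'f' (pos 5) + 18 = pos 23 = 'x'
  'u' (pos 20) + 18 = pos 12 = 'm'
Result: lexnxm

lexnxm


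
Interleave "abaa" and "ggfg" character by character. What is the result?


Interleaving "abaa" and "ggfg":
  Position 0: 'a' from first, 'g' from second => "ag"
  Position 1: 'b' from first, 'g' from second => "bg"
  Position 2: 'a' from first, 'f' from second => "af"
  Position 3: 'a' from first, 'g' from second => "ag"
Result: agbgafag

agbgafag


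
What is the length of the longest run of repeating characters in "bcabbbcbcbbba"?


Input: "bcabbbcbcbbba"
Scanning for longest run:
  Position 1 ('c'): new char, reset run to 1
  Position 2 ('a'): new char, reset run to 1
  Position 3 ('b'): new char, reset run to 1
  Position 4 ('b'): continues run of 'b', length=2
  Position 5 ('b'): continues run of 'b', length=3
  Position 6 ('c'): new char, reset run to 1
  Position 7 ('b'): new char, reset run to 1
  Position 8 ('c'): new char, reset run to 1
  Position 9 ('b'): new char, reset run to 1
  Position 10 ('b'): continues run of 'b', length=2
  Position 11 ('b'): continues run of 'b', length=3
  Position 12 ('a'): new char, reset run to 1
Longest run: 'b' with length 3

3


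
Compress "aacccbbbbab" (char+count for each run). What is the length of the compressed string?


Input: aacccbbbbab
Runs:
  'a' x 2 => "a2"
  'c' x 3 => "c3"
  'b' x 4 => "b4"
  'a' x 1 => "a1"
  'b' x 1 => "b1"
Compressed: "a2c3b4a1b1"
Compressed length: 10

10


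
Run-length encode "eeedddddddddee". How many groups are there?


Input: eeedddddddddee
Scanning for consecutive runs:
  Group 1: 'e' x 3 (positions 0-2)
  Group 2: 'd' x 9 (positions 3-11)
  Group 3: 'e' x 2 (positions 12-13)
Total groups: 3

3


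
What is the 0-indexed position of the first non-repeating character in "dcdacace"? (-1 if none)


Input: dcdacace
Character frequencies:
  'a': 2
  'c': 3
  'd': 2
  'e': 1
Scanning left to right for freq == 1:
  Position 0 ('d'): freq=2, skip
  Position 1 ('c'): freq=3, skip
  Position 2 ('d'): freq=2, skip
  Position 3 ('a'): freq=2, skip
  Position 4 ('c'): freq=3, skip
  Position 5 ('a'): freq=2, skip
  Position 6 ('c'): freq=3, skip
  Position 7 ('e'): unique! => answer = 7

7


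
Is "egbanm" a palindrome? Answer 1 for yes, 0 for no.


Input: egbanm
Reversed: mnabge
  Compare pos 0 ('e') with pos 5 ('m'): MISMATCH
  Compare pos 1 ('g') with pos 4 ('n'): MISMATCH
  Compare pos 2 ('b') with pos 3 ('a'): MISMATCH
Result: not a palindrome

0
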